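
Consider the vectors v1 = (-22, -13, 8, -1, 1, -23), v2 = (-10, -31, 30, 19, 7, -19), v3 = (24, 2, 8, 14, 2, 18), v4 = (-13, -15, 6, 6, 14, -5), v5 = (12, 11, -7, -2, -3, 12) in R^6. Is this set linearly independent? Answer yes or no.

Form the matrix with these vectors as rows and row reduce.
R2 ← R2 − (5/11)·R1: [0, -276/11, 290/11, 214/11, 72/11, -94/11]
R3 ← R3 + (12/11)·R1: [0, -134/11, 184/11, 142/11, 34/11, -78/11]
R4 ← R4 − (13/22)·R1: [0, -161/22, 14/11, 145/22, 295/22, 189/22]
R5 ← R5 + (6/11)·R1: [0, 43/11, -29/11, -28/11, -27/11, -6/11]
R3 ← R3 − (67/138)·R2: [0, 0, 271/69, 239/69, -2/23, -203/69]
R4 ← R4 − (7/24)·R2: [0, 0, -77/12, 11/12, 23/2, 133/12]
R5 ← R5 + (43/276)·R2: [0, 0, 203/138, 67/138, -33/23, -259/138]
R4 ← R4 + (1771/1084)·R3: [0, 0, 0, 1782/271, 3078/271, 1701/271]
R5 ← R5 − (203/542)·R3: [0, 0, 0, -220/271, -380/271, -210/271]
R5 ← R5 + (10/81)·R4: [0, 0, 0, 0, 0, 0]
4 nonzero rows, so the 5 vectors span a space of dimension 4.
Since 4 < 5, the vectors are linearly dependent.

no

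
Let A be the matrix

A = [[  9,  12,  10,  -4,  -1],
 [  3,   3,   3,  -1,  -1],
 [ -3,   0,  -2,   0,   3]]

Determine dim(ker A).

3

Row reduce to echelon form.
R2 ← R2 − (1/3)·R1: [0, -1, -1/3, 1/3, -2/3]
R3 ← R3 + (1/3)·R1: [0, 4, 4/3, -4/3, 8/3]
R3 ← R3 + (4)·R2: [0, 0, 0, 0, 0]
2 nonzero rows, so rank(A) = 2.
A has 5 columns; by rank–nullity, nullity = 5 − 2 = 3.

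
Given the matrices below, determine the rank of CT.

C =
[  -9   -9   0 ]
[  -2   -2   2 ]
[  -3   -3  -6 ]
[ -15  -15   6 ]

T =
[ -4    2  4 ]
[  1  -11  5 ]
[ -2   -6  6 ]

First compute CT:
[[ 27,  81, -81],
 [  2,   6,  -6],
 [ 21,  63, -63],
 [ 33,  99, -99]]
Now row reduce the product.
R2 ← R2 − (2/27)·R1: [0, 0, 0]
R3 ← R3 − (7/9)·R1: [0, 0, 0]
R4 ← R4 − (11/9)·R1: [0, 0, 0]
1 nonzero row, so rank(CT) = 1.

1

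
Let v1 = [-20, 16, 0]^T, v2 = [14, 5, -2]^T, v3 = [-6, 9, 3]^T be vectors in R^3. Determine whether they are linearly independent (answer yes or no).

yes

Form the matrix with these vectors as rows and row reduce.
R2 ← R2 + (7/10)·R1: [0, 81/5, -2]
R3 ← R3 − (3/10)·R1: [0, 21/5, 3]
R3 ← R3 − (7/27)·R2: [0, 0, 95/27]
3 nonzero rows, so the 3 vectors span a space of dimension 3.
Since 3 = 3, the vectors are linearly independent.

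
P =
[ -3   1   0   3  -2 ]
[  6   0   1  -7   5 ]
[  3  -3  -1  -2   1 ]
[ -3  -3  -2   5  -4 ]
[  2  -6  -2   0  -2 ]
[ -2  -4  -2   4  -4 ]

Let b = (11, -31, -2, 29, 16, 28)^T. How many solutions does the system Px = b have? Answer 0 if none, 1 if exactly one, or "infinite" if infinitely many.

Row reduce the augmented matrix [P | b].
R2 ← R2 + (2)·R1: [0, 2, 1, -1, 1, -9]
R3 ← R3 + R1: [0, -2, -1, 1, -1, 9]
R4 ← R4 − R1: [0, -4, -2, 2, -2, 18]
R5 ← R5 + (2/3)·R1: [0, -16/3, -2, 2, -10/3, 70/3]
R6 ← R6 − (2/3)·R1: [0, -14/3, -2, 2, -8/3, 62/3]
R3 ← R3 + R2: [0, 0, 0, 0, 0, 0]
R4 ← R4 + (2)·R2: [0, 0, 0, 0, 0, 0]
R5 ← R5 + (8/3)·R2: [0, 0, 2/3, -2/3, -2/3, -2/3]
R6 ← R6 + (7/3)·R2: [0, 0, 1/3, -1/3, -1/3, -1/3]
Swap R3 ↔ R5
R6 ← R6 − (1/2)·R3: [0, 0, 0, 0, 0, 0]
The echelon form has 3 nonzero rows, and every pivot lies in the first 5 columns, so rank(P) = rank([P|b]) = 3.
The system is consistent.
rank = 3 < 5 unknowns, so there are infinitely many solutions.

infinite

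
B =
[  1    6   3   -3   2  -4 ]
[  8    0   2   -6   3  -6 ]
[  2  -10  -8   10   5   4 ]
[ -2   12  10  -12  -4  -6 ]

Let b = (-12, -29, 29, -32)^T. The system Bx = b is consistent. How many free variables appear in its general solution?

2

Row reduce the augmented matrix [B | b].
R2 ← R2 − (8)·R1: [0, -48, -22, 18, -13, 26, 67]
R3 ← R3 − (2)·R1: [0, -22, -14, 16, 1, 12, 53]
R4 ← R4 + (2)·R1: [0, 24, 16, -18, 0, -14, -56]
R3 ← R3 − (11/24)·R2: [0, 0, -47/12, 31/4, 167/24, 1/12, 535/24]
R4 ← R4 + (1/2)·R2: [0, 0, 5, -9, -13/2, -1, -45/2]
R4 ← R4 + (60/47)·R3: [0, 0, 0, 42/47, 112/47, -42/47, 280/47]
The echelon form has 4 nonzero rows, and every pivot lies in the first 6 columns, so rank(B) = rank([B|b]) = 4.
The system is consistent.
Free variables = (unknowns) − (rank) = 6 − 4 = 2.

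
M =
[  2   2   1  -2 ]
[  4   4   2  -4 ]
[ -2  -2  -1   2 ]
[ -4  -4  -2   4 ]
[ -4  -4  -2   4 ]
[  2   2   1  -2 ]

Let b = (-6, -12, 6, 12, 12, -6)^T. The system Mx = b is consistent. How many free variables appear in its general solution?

3

Row reduce the augmented matrix [M | b].
R2 ← R2 − (2)·R1: [0, 0, 0, 0, 0]
R3 ← R3 + R1: [0, 0, 0, 0, 0]
R4 ← R4 + (2)·R1: [0, 0, 0, 0, 0]
R5 ← R5 + (2)·R1: [0, 0, 0, 0, 0]
R6 ← R6 − R1: [0, 0, 0, 0, 0]
The echelon form has 1 nonzero rows, and every pivot lies in the first 4 columns, so rank(M) = rank([M|b]) = 1.
The system is consistent.
Free variables = (unknowns) − (rank) = 4 − 1 = 3.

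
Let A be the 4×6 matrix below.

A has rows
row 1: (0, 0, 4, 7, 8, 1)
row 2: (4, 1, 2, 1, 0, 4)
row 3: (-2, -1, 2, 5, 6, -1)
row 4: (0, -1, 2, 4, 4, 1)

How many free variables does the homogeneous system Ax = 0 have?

Row reduce to echelon form.
Swap R1 ↔ R2
R3 ← R3 + (1/2)·R1: [0, -1/2, 3, 11/2, 6, 1]
Swap R2 ↔ R3
R4 ← R4 − (2)·R2: [0, 0, -4, -7, -8, -1]
R4 ← R4 + R3: [0, 0, 0, 0, 0, 0]
3 nonzero rows, so rank(A) = 3.
A has 6 columns; by rank–nullity, nullity = 6 − 3 = 3.

3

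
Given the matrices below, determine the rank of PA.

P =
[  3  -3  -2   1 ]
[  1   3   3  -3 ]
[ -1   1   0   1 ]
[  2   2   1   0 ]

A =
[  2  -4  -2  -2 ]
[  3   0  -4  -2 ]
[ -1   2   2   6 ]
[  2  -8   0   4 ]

First compute PA:
[[  1, -24,   2,  -8],
 [  2,  26,  -8,  -2],
 [  3,  -4,  -2,   4],
 [  9,  -6, -10,  -2]]
Now row reduce the product.
R2 ← R2 − (2)·R1: [0, 74, -12, 14]
R3 ← R3 − (3)·R1: [0, 68, -8, 28]
R4 ← R4 − (9)·R1: [0, 210, -28, 70]
R3 ← R3 − (34/37)·R2: [0, 0, 112/37, 560/37]
R4 ← R4 − (105/37)·R2: [0, 0, 224/37, 1120/37]
R4 ← R4 − (2)·R3: [0, 0, 0, 0]
3 nonzero rows, so rank(PA) = 3.

3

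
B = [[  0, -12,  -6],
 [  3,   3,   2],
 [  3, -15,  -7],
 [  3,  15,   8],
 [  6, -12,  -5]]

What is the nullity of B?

1

Row reduce to echelon form.
Swap R1 ↔ R2
R3 ← R3 − R1: [0, -18, -9]
R4 ← R4 − R1: [0, 12, 6]
R5 ← R5 − (2)·R1: [0, -18, -9]
R3 ← R3 − (3/2)·R2: [0, 0, 0]
R4 ← R4 + R2: [0, 0, 0]
R5 ← R5 − (3/2)·R2: [0, 0, 0]
2 nonzero rows, so rank(B) = 2.
B has 3 columns; by rank–nullity, nullity = 3 − 2 = 1.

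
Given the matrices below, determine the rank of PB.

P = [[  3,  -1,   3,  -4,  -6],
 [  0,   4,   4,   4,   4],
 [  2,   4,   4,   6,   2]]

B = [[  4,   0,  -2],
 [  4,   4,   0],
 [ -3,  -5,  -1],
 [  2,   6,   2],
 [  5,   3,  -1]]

2

First compute PB:
[[-39, -61, -11],
 [ 32,  32,   0],
 [ 34,  38,   2]]
Now row reduce the product.
R2 ← R2 + (32/39)·R1: [0, -704/39, -352/39]
R3 ← R3 + (34/39)·R1: [0, -592/39, -296/39]
R3 ← R3 − (37/44)·R2: [0, 0, 0]
2 nonzero rows, so rank(PB) = 2.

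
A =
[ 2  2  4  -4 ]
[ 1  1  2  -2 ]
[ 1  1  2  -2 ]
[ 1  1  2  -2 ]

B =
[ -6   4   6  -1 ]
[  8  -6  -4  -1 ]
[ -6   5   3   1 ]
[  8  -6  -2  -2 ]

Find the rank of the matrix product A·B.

1

First compute AB:
[[-52,  40,  24,   8],
 [-26,  20,  12,   4],
 [-26,  20,  12,   4],
 [-26,  20,  12,   4]]
Now row reduce the product.
R2 ← R2 − (1/2)·R1: [0, 0, 0, 0]
R3 ← R3 − (1/2)·R1: [0, 0, 0, 0]
R4 ← R4 − (1/2)·R1: [0, 0, 0, 0]
1 nonzero row, so rank(AB) = 1.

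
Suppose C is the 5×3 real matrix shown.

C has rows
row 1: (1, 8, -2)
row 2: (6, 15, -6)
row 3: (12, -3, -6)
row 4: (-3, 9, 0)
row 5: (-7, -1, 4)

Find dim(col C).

2

Row reduce to echelon form.
R2 ← R2 − (6)·R1: [0, -33, 6]
R3 ← R3 − (12)·R1: [0, -99, 18]
R4 ← R4 + (3)·R1: [0, 33, -6]
R5 ← R5 + (7)·R1: [0, 55, -10]
R3 ← R3 − (3)·R2: [0, 0, 0]
R4 ← R4 + R2: [0, 0, 0]
R5 ← R5 + (5/3)·R2: [0, 0, 0]
Echelon form has 2 nonzero rows, so rank(C) = 2.
The column space has dimension equal to the rank: 2.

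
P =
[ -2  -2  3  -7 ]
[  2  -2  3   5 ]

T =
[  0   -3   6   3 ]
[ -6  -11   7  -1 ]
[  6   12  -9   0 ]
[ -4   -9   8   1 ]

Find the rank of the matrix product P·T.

First compute PT:
[[ 58, 127, -109, -11],
 [ 10,   7,  11,  13]]
Now row reduce the product.
R2 ← R2 − (5/29)·R1: [0, -432/29, 864/29, 432/29]
2 nonzero rows, so rank(PT) = 2.

2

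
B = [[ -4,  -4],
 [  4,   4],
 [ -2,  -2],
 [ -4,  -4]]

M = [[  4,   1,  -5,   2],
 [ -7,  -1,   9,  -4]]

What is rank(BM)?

1

First compute BM:
[[ 12,   0, -16,   8],
 [-12,   0,  16,  -8],
 [  6,   0,  -8,   4],
 [ 12,   0, -16,   8]]
Now row reduce the product.
R2 ← R2 + R1: [0, 0, 0, 0]
R3 ← R3 − (1/2)·R1: [0, 0, 0, 0]
R4 ← R4 − R1: [0, 0, 0, 0]
1 nonzero row, so rank(BM) = 1.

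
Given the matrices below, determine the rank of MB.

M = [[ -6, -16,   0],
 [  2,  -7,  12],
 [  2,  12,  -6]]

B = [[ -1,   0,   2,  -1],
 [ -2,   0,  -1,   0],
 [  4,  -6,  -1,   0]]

3

First compute MB:
[[ 38,   0,   4,   6],
 [ 60, -72,  -1,  -2],
 [-50,  36,  -2,  -2]]
Now row reduce the product.
R2 ← R2 − (30/19)·R1: [0, -72, -139/19, -218/19]
R3 ← R3 + (25/19)·R1: [0, 36, 62/19, 112/19]
R3 ← R3 + (1/2)·R2: [0, 0, -15/38, 3/19]
3 nonzero rows, so rank(MB) = 3.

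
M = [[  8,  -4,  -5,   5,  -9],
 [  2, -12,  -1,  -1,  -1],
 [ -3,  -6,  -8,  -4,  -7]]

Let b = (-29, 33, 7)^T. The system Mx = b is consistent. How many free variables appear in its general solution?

Row reduce the augmented matrix [M | b].
R2 ← R2 − (1/4)·R1: [0, -11, 1/4, -9/4, 5/4, 161/4]
R3 ← R3 + (3/8)·R1: [0, -15/2, -79/8, -17/8, -83/8, -31/8]
R3 ← R3 − (15/22)·R2: [0, 0, -221/22, -13/22, -247/22, -689/22]
The echelon form has 3 nonzero rows, and every pivot lies in the first 5 columns, so rank(M) = rank([M|b]) = 3.
The system is consistent.
Free variables = (unknowns) − (rank) = 5 − 3 = 2.

2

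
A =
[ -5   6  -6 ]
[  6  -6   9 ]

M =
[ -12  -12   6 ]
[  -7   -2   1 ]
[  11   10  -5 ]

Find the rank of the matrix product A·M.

2

First compute AM:
[[-48, -12,   6],
 [ 69,  30, -15]]
Now row reduce the product.
R2 ← R2 + (23/16)·R1: [0, 51/4, -51/8]
2 nonzero rows, so rank(AM) = 2.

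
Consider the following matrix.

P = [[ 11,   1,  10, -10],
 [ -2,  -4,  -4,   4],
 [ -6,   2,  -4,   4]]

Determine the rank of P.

2

Row reduce to echelon form.
R2 ← R2 + (2/11)·R1: [0, -42/11, -24/11, 24/11]
R3 ← R3 + (6/11)·R1: [0, 28/11, 16/11, -16/11]
R3 ← R3 + (2/3)·R2: [0, 0, 0, 0]
Echelon form has 2 nonzero rows, so rank(P) = 2.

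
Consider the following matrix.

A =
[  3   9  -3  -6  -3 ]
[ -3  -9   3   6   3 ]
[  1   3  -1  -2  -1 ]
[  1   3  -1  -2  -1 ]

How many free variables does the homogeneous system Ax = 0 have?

4

Row reduce to echelon form.
R2 ← R2 + R1: [0, 0, 0, 0, 0]
R3 ← R3 − (1/3)·R1: [0, 0, 0, 0, 0]
R4 ← R4 − (1/3)·R1: [0, 0, 0, 0, 0]
1 nonzero row, so rank(A) = 1.
A has 5 columns; by rank–nullity, nullity = 5 − 1 = 4.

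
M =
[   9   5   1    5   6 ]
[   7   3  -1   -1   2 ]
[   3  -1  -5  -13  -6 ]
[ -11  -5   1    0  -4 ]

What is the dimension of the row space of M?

Row reduce to echelon form.
R2 ← R2 − (7/9)·R1: [0, -8/9, -16/9, -44/9, -8/3]
R3 ← R3 − (1/3)·R1: [0, -8/3, -16/3, -44/3, -8]
R4 ← R4 + (11/9)·R1: [0, 10/9, 20/9, 55/9, 10/3]
R3 ← R3 − (3)·R2: [0, 0, 0, 0, 0]
R4 ← R4 + (5/4)·R2: [0, 0, 0, 0, 0]
Echelon form has 2 nonzero rows, so rank(M) = 2.
The row space has dimension equal to the rank: 2.

2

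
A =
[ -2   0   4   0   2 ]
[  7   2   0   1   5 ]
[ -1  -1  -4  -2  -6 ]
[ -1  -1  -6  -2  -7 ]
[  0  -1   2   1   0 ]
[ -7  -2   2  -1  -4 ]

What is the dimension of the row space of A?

Row reduce to echelon form.
R2 ← R2 + (7/2)·R1: [0, 2, 14, 1, 12]
R3 ← R3 − (1/2)·R1: [0, -1, -6, -2, -7]
R4 ← R4 − (1/2)·R1: [0, -1, -8, -2, -8]
R6 ← R6 − (7/2)·R1: [0, -2, -12, -1, -11]
R3 ← R3 + (1/2)·R2: [0, 0, 1, -3/2, -1]
R4 ← R4 + (1/2)·R2: [0, 0, -1, -3/2, -2]
R5 ← R5 + (1/2)·R2: [0, 0, 9, 3/2, 6]
R6 ← R6 + R2: [0, 0, 2, 0, 1]
R4 ← R4 + R3: [0, 0, 0, -3, -3]
R5 ← R5 − (9)·R3: [0, 0, 0, 15, 15]
R6 ← R6 − (2)·R3: [0, 0, 0, 3, 3]
R5 ← R5 + (5)·R4: [0, 0, 0, 0, 0]
R6 ← R6 + R4: [0, 0, 0, 0, 0]
Echelon form has 4 nonzero rows, so rank(A) = 4.
The row space has dimension equal to the rank: 4.

4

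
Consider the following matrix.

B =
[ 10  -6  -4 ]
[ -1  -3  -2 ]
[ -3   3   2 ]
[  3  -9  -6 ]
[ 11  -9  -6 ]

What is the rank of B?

Row reduce to echelon form.
R2 ← R2 + (1/10)·R1: [0, -18/5, -12/5]
R3 ← R3 + (3/10)·R1: [0, 6/5, 4/5]
R4 ← R4 − (3/10)·R1: [0, -36/5, -24/5]
R5 ← R5 − (11/10)·R1: [0, -12/5, -8/5]
R3 ← R3 + (1/3)·R2: [0, 0, 0]
R4 ← R4 − (2)·R2: [0, 0, 0]
R5 ← R5 − (2/3)·R2: [0, 0, 0]
Echelon form has 2 nonzero rows, so rank(B) = 2.

2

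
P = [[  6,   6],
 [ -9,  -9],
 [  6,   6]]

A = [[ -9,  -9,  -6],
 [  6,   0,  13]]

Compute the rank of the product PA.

First compute PA:
[[-18, -54,  42],
 [ 27,  81, -63],
 [-18, -54,  42]]
Now row reduce the product.
R2 ← R2 + (3/2)·R1: [0, 0, 0]
R3 ← R3 − R1: [0, 0, 0]
1 nonzero row, so rank(PA) = 1.

1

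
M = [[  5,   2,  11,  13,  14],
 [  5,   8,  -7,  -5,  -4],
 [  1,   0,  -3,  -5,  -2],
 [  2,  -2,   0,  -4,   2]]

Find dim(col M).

3

Row reduce to echelon form.
R2 ← R2 − R1: [0, 6, -18, -18, -18]
R3 ← R3 − (1/5)·R1: [0, -2/5, -26/5, -38/5, -24/5]
R4 ← R4 − (2/5)·R1: [0, -14/5, -22/5, -46/5, -18/5]
R3 ← R3 + (1/15)·R2: [0, 0, -32/5, -44/5, -6]
R4 ← R4 + (7/15)·R2: [0, 0, -64/5, -88/5, -12]
R4 ← R4 − (2)·R3: [0, 0, 0, 0, 0]
Echelon form has 3 nonzero rows, so rank(M) = 3.
The column space has dimension equal to the rank: 3.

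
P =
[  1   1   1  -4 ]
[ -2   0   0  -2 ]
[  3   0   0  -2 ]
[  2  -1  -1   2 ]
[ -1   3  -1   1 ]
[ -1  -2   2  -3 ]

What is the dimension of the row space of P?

Row reduce to echelon form.
R2 ← R2 + (2)·R1: [0, 2, 2, -10]
R3 ← R3 − (3)·R1: [0, -3, -3, 10]
R4 ← R4 − (2)·R1: [0, -3, -3, 10]
R5 ← R5 + R1: [0, 4, 0, -3]
R6 ← R6 + R1: [0, -1, 3, -7]
R3 ← R3 + (3/2)·R2: [0, 0, 0, -5]
R4 ← R4 + (3/2)·R2: [0, 0, 0, -5]
R5 ← R5 − (2)·R2: [0, 0, -4, 17]
R6 ← R6 + (1/2)·R2: [0, 0, 4, -12]
Swap R3 ↔ R5
R6 ← R6 + R3: [0, 0, 0, 5]
R5 ← R5 − R4: [0, 0, 0, 0]
R6 ← R6 + R4: [0, 0, 0, 0]
Echelon form has 4 nonzero rows, so rank(P) = 4.
The row space has dimension equal to the rank: 4.

4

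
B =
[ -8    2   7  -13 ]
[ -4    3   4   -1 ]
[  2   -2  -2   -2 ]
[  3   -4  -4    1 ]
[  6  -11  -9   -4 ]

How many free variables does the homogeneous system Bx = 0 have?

Row reduce to echelon form.
R2 ← R2 − (1/2)·R1: [0, 2, 1/2, 11/2]
R3 ← R3 + (1/4)·R1: [0, -3/2, -1/4, -21/4]
R4 ← R4 + (3/8)·R1: [0, -13/4, -11/8, -31/8]
R5 ← R5 + (3/4)·R1: [0, -19/2, -15/4, -55/4]
R3 ← R3 + (3/4)·R2: [0, 0, 1/8, -9/8]
R4 ← R4 + (13/8)·R2: [0, 0, -9/16, 81/16]
R5 ← R5 + (19/4)·R2: [0, 0, -11/8, 99/8]
R4 ← R4 + (9/2)·R3: [0, 0, 0, 0]
R5 ← R5 + (11)·R3: [0, 0, 0, 0]
3 nonzero rows, so rank(B) = 3.
B has 4 columns; by rank–nullity, nullity = 4 − 3 = 1.

1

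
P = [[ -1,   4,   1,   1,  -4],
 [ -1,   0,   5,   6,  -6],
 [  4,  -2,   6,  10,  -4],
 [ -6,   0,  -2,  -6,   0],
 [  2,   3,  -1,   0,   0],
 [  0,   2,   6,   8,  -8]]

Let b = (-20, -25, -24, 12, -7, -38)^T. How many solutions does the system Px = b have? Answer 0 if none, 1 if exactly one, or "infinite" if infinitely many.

Row reduce the augmented matrix [P | b].
R2 ← R2 − R1: [0, -4, 4, 5, -2, -5]
R3 ← R3 + (4)·R1: [0, 14, 10, 14, -20, -104]
R4 ← R4 − (6)·R1: [0, -24, -8, -12, 24, 132]
R5 ← R5 + (2)·R1: [0, 11, 1, 2, -8, -47]
R3 ← R3 + (7/2)·R2: [0, 0, 24, 63/2, -27, -243/2]
R4 ← R4 − (6)·R2: [0, 0, -32, -42, 36, 162]
R5 ← R5 + (11/4)·R2: [0, 0, 12, 63/4, -27/2, -243/4]
R6 ← R6 + (1/2)·R2: [0, 0, 8, 21/2, -9, -81/2]
R4 ← R4 + (4/3)·R3: [0, 0, 0, 0, 0, 0]
R5 ← R5 − (1/2)·R3: [0, 0, 0, 0, 0, 0]
R6 ← R6 − (1/3)·R3: [0, 0, 0, 0, 0, 0]
The echelon form has 3 nonzero rows, and every pivot lies in the first 5 columns, so rank(P) = rank([P|b]) = 3.
The system is consistent.
rank = 3 < 5 unknowns, so there are infinitely many solutions.

infinite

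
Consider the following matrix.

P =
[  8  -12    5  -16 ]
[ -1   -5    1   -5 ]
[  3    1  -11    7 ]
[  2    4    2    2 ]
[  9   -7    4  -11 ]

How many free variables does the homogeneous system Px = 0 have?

Row reduce to echelon form.
R2 ← R2 + (1/8)·R1: [0, -13/2, 13/8, -7]
R3 ← R3 − (3/8)·R1: [0, 11/2, -103/8, 13]
R4 ← R4 − (1/4)·R1: [0, 7, 3/4, 6]
R5 ← R5 − (9/8)·R1: [0, 13/2, -13/8, 7]
R3 ← R3 + (11/13)·R2: [0, 0, -23/2, 92/13]
R4 ← R4 + (14/13)·R2: [0, 0, 5/2, -20/13]
R5 ← R5 + R2: [0, 0, 0, 0]
R4 ← R4 + (5/23)·R3: [0, 0, 0, 0]
3 nonzero rows, so rank(P) = 3.
P has 4 columns; by rank–nullity, nullity = 4 − 3 = 1.

1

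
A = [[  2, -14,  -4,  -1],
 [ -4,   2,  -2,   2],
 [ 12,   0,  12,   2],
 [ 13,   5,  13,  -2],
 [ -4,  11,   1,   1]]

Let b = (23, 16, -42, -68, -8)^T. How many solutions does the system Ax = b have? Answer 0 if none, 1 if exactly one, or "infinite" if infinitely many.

Row reduce the augmented matrix [A | b].
R2 ← R2 + (2)·R1: [0, -26, -10, 0, 62]
R3 ← R3 − (6)·R1: [0, 84, 36, 8, -180]
R4 ← R4 − (13/2)·R1: [0, 96, 39, 9/2, -435/2]
R5 ← R5 + (2)·R1: [0, -17, -7, -1, 38]
R3 ← R3 + (42/13)·R2: [0, 0, 48/13, 8, 264/13]
R4 ← R4 + (48/13)·R2: [0, 0, 27/13, 9/2, 297/26]
R5 ← R5 − (17/26)·R2: [0, 0, -6/13, -1, -33/13]
R4 ← R4 − (9/16)·R3: [0, 0, 0, 0, 0]
R5 ← R5 + (1/8)·R3: [0, 0, 0, 0, 0]
The echelon form has 3 nonzero rows, and every pivot lies in the first 4 columns, so rank(A) = rank([A|b]) = 3.
The system is consistent.
rank = 3 < 4 unknowns, so there are infinitely many solutions.

infinite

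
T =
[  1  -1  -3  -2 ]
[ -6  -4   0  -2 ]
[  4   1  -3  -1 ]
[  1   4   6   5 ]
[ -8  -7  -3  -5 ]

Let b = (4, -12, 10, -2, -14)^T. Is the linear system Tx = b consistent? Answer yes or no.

Row reduce the augmented matrix [T | b].
R2 ← R2 + (6)·R1: [0, -10, -18, -14, 12]
R3 ← R3 − (4)·R1: [0, 5, 9, 7, -6]
R4 ← R4 − R1: [0, 5, 9, 7, -6]
R5 ← R5 + (8)·R1: [0, -15, -27, -21, 18]
R3 ← R3 + (1/2)·R2: [0, 0, 0, 0, 0]
R4 ← R4 + (1/2)·R2: [0, 0, 0, 0, 0]
R5 ← R5 − (3/2)·R2: [0, 0, 0, 0, 0]
The echelon form has 2 nonzero rows, and every pivot lies in the first 4 columns, so rank(T) = rank([T|b]) = 2.
The system is consistent.

yes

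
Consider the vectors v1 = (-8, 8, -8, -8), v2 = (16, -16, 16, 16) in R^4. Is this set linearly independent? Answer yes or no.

no

Form the matrix with these vectors as rows and row reduce.
R2 ← R2 + (2)·R1: [0, 0, 0, 0]
1 nonzero row, so the 2 vectors span a space of dimension 1.
Since 1 < 2, the vectors are linearly dependent.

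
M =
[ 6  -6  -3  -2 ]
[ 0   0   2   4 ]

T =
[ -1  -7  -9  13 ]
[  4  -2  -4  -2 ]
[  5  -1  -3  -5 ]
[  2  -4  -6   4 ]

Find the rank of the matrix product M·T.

2

First compute MT:
[[-49, -19,  -9,  97],
 [ 18, -18, -30,   6]]
Now row reduce the product.
R2 ← R2 + (18/49)·R1: [0, -1224/49, -1632/49, 2040/49]
2 nonzero rows, so rank(MT) = 2.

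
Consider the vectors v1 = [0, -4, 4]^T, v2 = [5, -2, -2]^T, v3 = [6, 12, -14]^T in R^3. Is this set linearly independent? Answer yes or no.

yes

Form the matrix with these vectors as rows and row reduce.
Swap R1 ↔ R2
R3 ← R3 − (6/5)·R1: [0, 72/5, -58/5]
R3 ← R3 + (18/5)·R2: [0, 0, 14/5]
3 nonzero rows, so the 3 vectors span a space of dimension 3.
Since 3 = 3, the vectors are linearly independent.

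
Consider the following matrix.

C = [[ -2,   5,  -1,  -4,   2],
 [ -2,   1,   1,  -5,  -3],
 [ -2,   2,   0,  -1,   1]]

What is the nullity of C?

2

Row reduce to echelon form.
R2 ← R2 − R1: [0, -4, 2, -1, -5]
R3 ← R3 − R1: [0, -3, 1, 3, -1]
R3 ← R3 − (3/4)·R2: [0, 0, -1/2, 15/4, 11/4]
3 nonzero rows, so rank(C) = 3.
C has 5 columns; by rank–nullity, nullity = 5 − 3 = 2.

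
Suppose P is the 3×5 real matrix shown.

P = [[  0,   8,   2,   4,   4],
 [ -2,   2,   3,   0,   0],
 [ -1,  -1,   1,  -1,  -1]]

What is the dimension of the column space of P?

2

Row reduce to echelon form.
Swap R1 ↔ R2
R3 ← R3 − (1/2)·R1: [0, -2, -1/2, -1, -1]
R3 ← R3 + (1/4)·R2: [0, 0, 0, 0, 0]
Echelon form has 2 nonzero rows, so rank(P) = 2.
The column space has dimension equal to the rank: 2.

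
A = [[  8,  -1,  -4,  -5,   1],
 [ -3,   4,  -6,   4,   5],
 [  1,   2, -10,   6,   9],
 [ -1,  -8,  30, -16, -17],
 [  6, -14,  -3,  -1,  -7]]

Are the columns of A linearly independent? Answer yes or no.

yes

Row reduce A to echelon form.
R2 ← R2 + (3/8)·R1: [0, 29/8, -15/2, 17/8, 43/8]
R3 ← R3 − (1/8)·R1: [0, 17/8, -19/2, 53/8, 71/8]
R4 ← R4 + (1/8)·R1: [0, -65/8, 59/2, -133/8, -135/8]
R5 ← R5 − (3/4)·R1: [0, -53/4, 0, 11/4, -31/4]
R3 ← R3 − (17/29)·R2: [0, 0, -148/29, 156/29, 166/29]
R4 ← R4 + (65/29)·R2: [0, 0, 368/29, -344/29, -140/29]
R5 ← R5 + (106/29)·R2: [0, 0, -795/29, 305/29, 345/29]
R4 ← R4 + (92/37)·R3: [0, 0, 0, 56/37, 348/37]
R5 ← R5 − (795/148)·R3: [0, 0, 0, -680/37, -1395/74]
R5 ← R5 + (85/7)·R4: [0, 0, 0, 0, 1335/14]
5 pivots among 5 columns.
Every column is a pivot column, so the columns are linearly independent.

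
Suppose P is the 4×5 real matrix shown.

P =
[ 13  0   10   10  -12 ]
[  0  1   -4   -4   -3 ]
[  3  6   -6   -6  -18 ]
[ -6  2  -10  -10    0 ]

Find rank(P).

3

Row reduce to echelon form.
R3 ← R3 − (3/13)·R1: [0, 6, -108/13, -108/13, -198/13]
R4 ← R4 + (6/13)·R1: [0, 2, -70/13, -70/13, -72/13]
R3 ← R3 − (6)·R2: [0, 0, 204/13, 204/13, 36/13]
R4 ← R4 − (2)·R2: [0, 0, 34/13, 34/13, 6/13]
R4 ← R4 − (1/6)·R3: [0, 0, 0, 0, 0]
Echelon form has 3 nonzero rows, so rank(P) = 3.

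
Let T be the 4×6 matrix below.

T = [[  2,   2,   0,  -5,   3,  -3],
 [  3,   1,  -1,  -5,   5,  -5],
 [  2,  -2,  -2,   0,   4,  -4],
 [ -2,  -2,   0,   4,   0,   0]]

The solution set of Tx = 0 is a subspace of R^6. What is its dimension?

Row reduce to echelon form.
R2 ← R2 − (3/2)·R1: [0, -2, -1, 5/2, 1/2, -1/2]
R3 ← R3 − R1: [0, -4, -2, 5, 1, -1]
R4 ← R4 + R1: [0, 0, 0, -1, 3, -3]
R3 ← R3 − (2)·R2: [0, 0, 0, 0, 0, 0]
Swap R3 ↔ R4
3 nonzero rows, so rank(T) = 3.
T has 6 columns; by rank–nullity, nullity = 6 − 3 = 3.

3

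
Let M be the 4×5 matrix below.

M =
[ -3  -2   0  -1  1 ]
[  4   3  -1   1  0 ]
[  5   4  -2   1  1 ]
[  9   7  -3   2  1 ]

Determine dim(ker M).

Row reduce to echelon form.
R2 ← R2 + (4/3)·R1: [0, 1/3, -1, -1/3, 4/3]
R3 ← R3 + (5/3)·R1: [0, 2/3, -2, -2/3, 8/3]
R4 ← R4 + (3)·R1: [0, 1, -3, -1, 4]
R3 ← R3 − (2)·R2: [0, 0, 0, 0, 0]
R4 ← R4 − (3)·R2: [0, 0, 0, 0, 0]
2 nonzero rows, so rank(M) = 2.
M has 5 columns; by rank–nullity, nullity = 5 − 2 = 3.

3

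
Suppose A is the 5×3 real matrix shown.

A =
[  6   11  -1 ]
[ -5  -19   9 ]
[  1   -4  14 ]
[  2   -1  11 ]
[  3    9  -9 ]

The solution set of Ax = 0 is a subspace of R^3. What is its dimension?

Row reduce to echelon form.
R2 ← R2 + (5/6)·R1: [0, -59/6, 49/6]
R3 ← R3 − (1/6)·R1: [0, -35/6, 85/6]
R4 ← R4 − (1/3)·R1: [0, -14/3, 34/3]
R5 ← R5 − (1/2)·R1: [0, 7/2, -17/2]
R3 ← R3 − (35/59)·R2: [0, 0, 550/59]
R4 ← R4 − (28/59)·R2: [0, 0, 440/59]
R5 ← R5 + (21/59)·R2: [0, 0, -330/59]
R4 ← R4 − (4/5)·R3: [0, 0, 0]
R5 ← R5 + (3/5)·R3: [0, 0, 0]
3 nonzero rows, so rank(A) = 3.
A has 3 columns; by rank–nullity, nullity = 3 − 3 = 0.

0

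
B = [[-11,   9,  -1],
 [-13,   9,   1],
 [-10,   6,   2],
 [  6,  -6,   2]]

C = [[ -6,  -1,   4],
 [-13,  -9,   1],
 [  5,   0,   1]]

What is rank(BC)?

2

First compute BC:
[[-56, -70, -36],
 [-34, -68, -42],
 [ -8, -44, -32],
 [ 52,  48,  20]]
Now row reduce the product.
R2 ← R2 − (17/28)·R1: [0, -51/2, -141/7]
R3 ← R3 − (1/7)·R1: [0, -34, -188/7]
R4 ← R4 + (13/14)·R1: [0, -17, -94/7]
R3 ← R3 − (4/3)·R2: [0, 0, 0]
R4 ← R4 − (2/3)·R2: [0, 0, 0]
2 nonzero rows, so rank(BC) = 2.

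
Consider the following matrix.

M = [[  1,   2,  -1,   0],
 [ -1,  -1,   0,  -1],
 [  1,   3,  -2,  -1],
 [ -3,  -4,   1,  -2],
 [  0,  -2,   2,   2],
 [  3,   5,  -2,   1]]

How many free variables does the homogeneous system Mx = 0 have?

2

Row reduce to echelon form.
R2 ← R2 + R1: [0, 1, -1, -1]
R3 ← R3 − R1: [0, 1, -1, -1]
R4 ← R4 + (3)·R1: [0, 2, -2, -2]
R6 ← R6 − (3)·R1: [0, -1, 1, 1]
R3 ← R3 − R2: [0, 0, 0, 0]
R4 ← R4 − (2)·R2: [0, 0, 0, 0]
R5 ← R5 + (2)·R2: [0, 0, 0, 0]
R6 ← R6 + R2: [0, 0, 0, 0]
2 nonzero rows, so rank(M) = 2.
M has 4 columns; by rank–nullity, nullity = 4 − 2 = 2.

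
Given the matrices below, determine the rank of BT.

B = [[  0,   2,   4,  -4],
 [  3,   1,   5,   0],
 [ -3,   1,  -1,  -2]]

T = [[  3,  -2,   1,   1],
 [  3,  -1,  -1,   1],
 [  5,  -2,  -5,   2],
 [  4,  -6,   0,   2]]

3

First compute BT:
[[ 10,  14, -22,   2],
 [ 37, -17, -23,  14],
 [-19,  19,   1,  -8]]
Now row reduce the product.
R2 ← R2 − (37/10)·R1: [0, -344/5, 292/5, 33/5]
R3 ← R3 + (19/10)·R1: [0, 228/5, -204/5, -21/5]
R3 ← R3 + (57/86)·R2: [0, 0, -90/43, 15/86]
3 nonzero rows, so rank(BT) = 3.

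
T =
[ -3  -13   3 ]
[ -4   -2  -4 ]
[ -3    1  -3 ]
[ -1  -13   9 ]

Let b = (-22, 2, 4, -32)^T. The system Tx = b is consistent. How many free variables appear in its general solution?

0

Row reduce the augmented matrix [T | b].
R2 ← R2 − (4/3)·R1: [0, 46/3, -8, 94/3]
R3 ← R3 − R1: [0, 14, -6, 26]
R4 ← R4 − (1/3)·R1: [0, -26/3, 8, -74/3]
R3 ← R3 − (21/23)·R2: [0, 0, 30/23, -60/23]
R4 ← R4 + (13/23)·R2: [0, 0, 80/23, -160/23]
R4 ← R4 − (8/3)·R3: [0, 0, 0, 0]
The echelon form has 3 nonzero rows, and every pivot lies in the first 3 columns, so rank(T) = rank([T|b]) = 3.
The system is consistent.
Free variables = (unknowns) − (rank) = 3 − 3 = 0.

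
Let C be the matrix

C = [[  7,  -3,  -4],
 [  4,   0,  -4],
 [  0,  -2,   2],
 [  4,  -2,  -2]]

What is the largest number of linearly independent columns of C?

Row reduce to echelon form.
R2 ← R2 − (4/7)·R1: [0, 12/7, -12/7]
R4 ← R4 − (4/7)·R1: [0, -2/7, 2/7]
R3 ← R3 + (7/6)·R2: [0, 0, 0]
R4 ← R4 + (1/6)·R2: [0, 0, 0]
Echelon form has 2 nonzero rows, so rank(C) = 2.
The rank gives the maximum number of linearly independent columns: 2.

2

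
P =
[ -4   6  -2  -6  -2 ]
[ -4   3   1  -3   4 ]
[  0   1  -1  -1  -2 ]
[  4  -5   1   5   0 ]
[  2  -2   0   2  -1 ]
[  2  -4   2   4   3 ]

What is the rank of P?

2

Row reduce to echelon form.
R2 ← R2 − R1: [0, -3, 3, 3, 6]
R4 ← R4 + R1: [0, 1, -1, -1, -2]
R5 ← R5 + (1/2)·R1: [0, 1, -1, -1, -2]
R6 ← R6 + (1/2)·R1: [0, -1, 1, 1, 2]
R3 ← R3 + (1/3)·R2: [0, 0, 0, 0, 0]
R4 ← R4 + (1/3)·R2: [0, 0, 0, 0, 0]
R5 ← R5 + (1/3)·R2: [0, 0, 0, 0, 0]
R6 ← R6 − (1/3)·R2: [0, 0, 0, 0, 0]
Echelon form has 2 nonzero rows, so rank(P) = 2.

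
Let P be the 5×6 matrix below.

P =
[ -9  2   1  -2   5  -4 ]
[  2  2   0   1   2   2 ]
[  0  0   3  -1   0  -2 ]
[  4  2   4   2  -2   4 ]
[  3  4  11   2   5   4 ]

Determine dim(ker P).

1

Row reduce to echelon form.
R2 ← R2 + (2/9)·R1: [0, 22/9, 2/9, 5/9, 28/9, 10/9]
R4 ← R4 + (4/9)·R1: [0, 26/9, 40/9, 10/9, 2/9, 20/9]
R5 ← R5 + (1/3)·R1: [0, 14/3, 34/3, 4/3, 20/3, 8/3]
R4 ← R4 − (13/11)·R2: [0, 0, 46/11, 5/11, -38/11, 10/11]
R5 ← R5 − (21/11)·R2: [0, 0, 120/11, 3/11, 8/11, 6/11]
R4 ← R4 − (46/33)·R3: [0, 0, 0, 61/33, -38/11, 122/33]
R5 ← R5 − (40/11)·R3: [0, 0, 0, 43/11, 8/11, 86/11]
R5 ← R5 − (129/61)·R4: [0, 0, 0, 0, 490/61, 0]
5 nonzero rows, so rank(P) = 5.
P has 6 columns; by rank–nullity, nullity = 6 − 5 = 1.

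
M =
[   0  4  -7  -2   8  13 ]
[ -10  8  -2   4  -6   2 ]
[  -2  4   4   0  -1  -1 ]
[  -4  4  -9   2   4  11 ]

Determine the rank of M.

4

Row reduce to echelon form.
Swap R1 ↔ R2
R3 ← R3 − (1/5)·R1: [0, 12/5, 22/5, -4/5, 1/5, -7/5]
R4 ← R4 − (2/5)·R1: [0, 4/5, -41/5, 2/5, 32/5, 51/5]
R3 ← R3 − (3/5)·R2: [0, 0, 43/5, 2/5, -23/5, -46/5]
R4 ← R4 − (1/5)·R2: [0, 0, -34/5, 4/5, 24/5, 38/5]
R4 ← R4 + (34/43)·R3: [0, 0, 0, 48/43, 50/43, 14/43]
Echelon form has 4 nonzero rows, so rank(M) = 4.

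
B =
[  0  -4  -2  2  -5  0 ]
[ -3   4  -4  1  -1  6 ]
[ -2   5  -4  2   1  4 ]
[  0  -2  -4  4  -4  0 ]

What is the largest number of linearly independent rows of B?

Row reduce to echelon form.
Swap R1 ↔ R2
R3 ← R3 − (2/3)·R1: [0, 7/3, -4/3, 4/3, 5/3, 0]
R3 ← R3 + (7/12)·R2: [0, 0, -5/2, 5/2, -5/4, 0]
R4 ← R4 − (1/2)·R2: [0, 0, -3, 3, -3/2, 0]
R4 ← R4 − (6/5)·R3: [0, 0, 0, 0, 0, 0]
Echelon form has 3 nonzero rows, so rank(B) = 3.
The rank gives the maximum number of linearly independent rows: 3.

3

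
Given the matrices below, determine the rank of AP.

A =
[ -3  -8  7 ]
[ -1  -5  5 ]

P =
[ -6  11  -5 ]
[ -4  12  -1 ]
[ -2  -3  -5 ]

2

First compute AP:
[[ 36, -150, -12],
 [ 16, -86, -15]]
Now row reduce the product.
R2 ← R2 − (4/9)·R1: [0, -58/3, -29/3]
2 nonzero rows, so rank(AP) = 2.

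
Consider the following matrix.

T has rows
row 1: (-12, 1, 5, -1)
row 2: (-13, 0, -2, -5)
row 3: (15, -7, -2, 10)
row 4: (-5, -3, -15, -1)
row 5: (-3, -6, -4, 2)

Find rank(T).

Row reduce to echelon form.
R2 ← R2 − (13/12)·R1: [0, -13/12, -89/12, -47/12]
R3 ← R3 + (5/4)·R1: [0, -23/4, 17/4, 35/4]
R4 ← R4 − (5/12)·R1: [0, -41/12, -205/12, -7/12]
R5 ← R5 − (1/4)·R1: [0, -25/4, -21/4, 9/4]
R3 ← R3 − (69/13)·R2: [0, 0, 567/13, 384/13]
R4 ← R4 − (41/13)·R2: [0, 0, 82/13, 153/13]
R5 ← R5 − (75/13)·R2: [0, 0, 488/13, 323/13]
R4 ← R4 − (82/567)·R3: [0, 0, 0, 1417/189]
R5 ← R5 − (488/567)·R3: [0, 0, 0, -109/189]
R5 ← R5 + (1/13)·R4: [0, 0, 0, 0]
Echelon form has 4 nonzero rows, so rank(T) = 4.

4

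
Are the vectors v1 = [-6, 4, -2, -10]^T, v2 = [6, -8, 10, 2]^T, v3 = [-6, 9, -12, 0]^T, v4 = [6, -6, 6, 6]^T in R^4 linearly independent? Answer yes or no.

Form the matrix with these vectors as rows and row reduce.
R2 ← R2 + R1: [0, -4, 8, -8]
R3 ← R3 − R1: [0, 5, -10, 10]
R4 ← R4 + R1: [0, -2, 4, -4]
R3 ← R3 + (5/4)·R2: [0, 0, 0, 0]
R4 ← R4 − (1/2)·R2: [0, 0, 0, 0]
2 nonzero rows, so the 4 vectors span a space of dimension 2.
Since 2 < 4, the vectors are linearly dependent.

no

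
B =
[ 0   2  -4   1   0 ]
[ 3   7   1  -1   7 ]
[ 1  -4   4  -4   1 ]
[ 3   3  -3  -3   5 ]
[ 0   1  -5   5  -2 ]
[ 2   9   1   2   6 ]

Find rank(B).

Row reduce to echelon form.
Swap R1 ↔ R2
R3 ← R3 − (1/3)·R1: [0, -19/3, 11/3, -11/3, -4/3]
R4 ← R4 − R1: [0, -4, -4, -2, -2]
R6 ← R6 − (2/3)·R1: [0, 13/3, 1/3, 8/3, 4/3]
R3 ← R3 + (19/6)·R2: [0, 0, -9, -1/2, -4/3]
R4 ← R4 + (2)·R2: [0, 0, -12, 0, -2]
R5 ← R5 − (1/2)·R2: [0, 0, -3, 9/2, -2]
R6 ← R6 − (13/6)·R2: [0, 0, 9, 1/2, 4/3]
R4 ← R4 − (4/3)·R3: [0, 0, 0, 2/3, -2/9]
R5 ← R5 − (1/3)·R3: [0, 0, 0, 14/3, -14/9]
R6 ← R6 + R3: [0, 0, 0, 0, 0]
R5 ← R5 − (7)·R4: [0, 0, 0, 0, 0]
Echelon form has 4 nonzero rows, so rank(B) = 4.

4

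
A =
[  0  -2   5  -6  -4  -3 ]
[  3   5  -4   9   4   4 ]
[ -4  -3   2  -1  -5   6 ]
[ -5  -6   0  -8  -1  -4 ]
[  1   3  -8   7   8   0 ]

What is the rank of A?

3

Row reduce to echelon form.
Swap R1 ↔ R2
R3 ← R3 + (4/3)·R1: [0, 11/3, -10/3, 11, 1/3, 34/3]
R4 ← R4 + (5/3)·R1: [0, 7/3, -20/3, 7, 17/3, 8/3]
R5 ← R5 − (1/3)·R1: [0, 4/3, -20/3, 4, 20/3, -4/3]
R3 ← R3 + (11/6)·R2: [0, 0, 35/6, 0, -7, 35/6]
R4 ← R4 + (7/6)·R2: [0, 0, -5/6, 0, 1, -5/6]
R5 ← R5 + (2/3)·R2: [0, 0, -10/3, 0, 4, -10/3]
R4 ← R4 + (1/7)·R3: [0, 0, 0, 0, 0, 0]
R5 ← R5 + (4/7)·R3: [0, 0, 0, 0, 0, 0]
Echelon form has 3 nonzero rows, so rank(A) = 3.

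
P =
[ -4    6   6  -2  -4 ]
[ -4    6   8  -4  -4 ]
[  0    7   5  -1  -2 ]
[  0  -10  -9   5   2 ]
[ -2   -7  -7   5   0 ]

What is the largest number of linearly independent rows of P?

4

Row reduce to echelon form.
R2 ← R2 − R1: [0, 0, 2, -2, 0]
R5 ← R5 − (1/2)·R1: [0, -10, -10, 6, 2]
Swap R2 ↔ R3
R4 ← R4 + (10/7)·R2: [0, 0, -13/7, 25/7, -6/7]
R5 ← R5 + (10/7)·R2: [0, 0, -20/7, 32/7, -6/7]
R4 ← R4 + (13/14)·R3: [0, 0, 0, 12/7, -6/7]
R5 ← R5 + (10/7)·R3: [0, 0, 0, 12/7, -6/7]
R5 ← R5 − R4: [0, 0, 0, 0, 0]
Echelon form has 4 nonzero rows, so rank(P) = 4.
The rank gives the maximum number of linearly independent rows: 4.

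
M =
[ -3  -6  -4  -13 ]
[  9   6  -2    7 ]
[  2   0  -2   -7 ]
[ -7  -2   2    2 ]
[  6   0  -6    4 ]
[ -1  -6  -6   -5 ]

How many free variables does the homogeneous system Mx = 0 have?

0

Row reduce to echelon form.
R2 ← R2 + (3)·R1: [0, -12, -14, -32]
R3 ← R3 + (2/3)·R1: [0, -4, -14/3, -47/3]
R4 ← R4 − (7/3)·R1: [0, 12, 34/3, 97/3]
R5 ← R5 + (2)·R1: [0, -12, -14, -22]
R6 ← R6 − (1/3)·R1: [0, -4, -14/3, -2/3]
R3 ← R3 − (1/3)·R2: [0, 0, 0, -5]
R4 ← R4 + R2: [0, 0, -8/3, 1/3]
R5 ← R5 − R2: [0, 0, 0, 10]
R6 ← R6 − (1/3)·R2: [0, 0, 0, 10]
Swap R3 ↔ R4
R5 ← R5 + (2)·R4: [0, 0, 0, 0]
R6 ← R6 + (2)·R4: [0, 0, 0, 0]
4 nonzero rows, so rank(M) = 4.
M has 4 columns; by rank–nullity, nullity = 4 − 4 = 0.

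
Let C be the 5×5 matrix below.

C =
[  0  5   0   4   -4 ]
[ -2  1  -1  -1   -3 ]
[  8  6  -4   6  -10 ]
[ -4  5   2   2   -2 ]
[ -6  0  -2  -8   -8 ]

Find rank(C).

Row reduce to echelon form.
Swap R1 ↔ R2
R3 ← R3 + (4)·R1: [0, 10, -8, 2, -22]
R4 ← R4 − (2)·R1: [0, 3, 4, 4, 4]
R5 ← R5 − (3)·R1: [0, -3, 1, -5, 1]
R3 ← R3 − (2)·R2: [0, 0, -8, -6, -14]
R4 ← R4 − (3/5)·R2: [0, 0, 4, 8/5, 32/5]
R5 ← R5 + (3/5)·R2: [0, 0, 1, -13/5, -7/5]
R4 ← R4 + (1/2)·R3: [0, 0, 0, -7/5, -3/5]
R5 ← R5 + (1/8)·R3: [0, 0, 0, -67/20, -63/20]
R5 ← R5 − (67/28)·R4: [0, 0, 0, 0, -12/7]
Echelon form has 5 nonzero rows, so rank(C) = 5.

5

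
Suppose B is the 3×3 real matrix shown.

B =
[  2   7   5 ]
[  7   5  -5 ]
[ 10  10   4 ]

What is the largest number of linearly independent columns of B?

Row reduce to echelon form.
R2 ← R2 − (7/2)·R1: [0, -39/2, -45/2]
R3 ← R3 − (5)·R1: [0, -25, -21]
R3 ← R3 − (50/39)·R2: [0, 0, 102/13]
Echelon form has 3 nonzero rows, so rank(B) = 3.
The rank gives the maximum number of linearly independent columns: 3.

3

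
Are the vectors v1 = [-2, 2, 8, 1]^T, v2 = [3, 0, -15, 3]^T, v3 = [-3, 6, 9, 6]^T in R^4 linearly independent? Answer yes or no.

Form the matrix with these vectors as rows and row reduce.
R2 ← R2 + (3/2)·R1: [0, 3, -3, 9/2]
R3 ← R3 − (3/2)·R1: [0, 3, -3, 9/2]
R3 ← R3 − R2: [0, 0, 0, 0]
2 nonzero rows, so the 3 vectors span a space of dimension 2.
Since 2 < 3, the vectors are linearly dependent.

no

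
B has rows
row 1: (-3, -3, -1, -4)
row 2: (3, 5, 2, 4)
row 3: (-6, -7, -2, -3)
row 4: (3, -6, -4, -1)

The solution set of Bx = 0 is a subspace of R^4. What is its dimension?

1

Row reduce to echelon form.
R2 ← R2 + R1: [0, 2, 1, 0]
R3 ← R3 − (2)·R1: [0, -1, 0, 5]
R4 ← R4 + R1: [0, -9, -5, -5]
R3 ← R3 + (1/2)·R2: [0, 0, 1/2, 5]
R4 ← R4 + (9/2)·R2: [0, 0, -1/2, -5]
R4 ← R4 + R3: [0, 0, 0, 0]
3 nonzero rows, so rank(B) = 3.
B has 4 columns; by rank–nullity, nullity = 4 − 3 = 1.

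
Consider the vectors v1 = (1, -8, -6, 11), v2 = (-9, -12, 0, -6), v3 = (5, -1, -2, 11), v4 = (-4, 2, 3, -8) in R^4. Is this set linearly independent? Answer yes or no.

Form the matrix with these vectors as rows and row reduce.
R2 ← R2 + (9)·R1: [0, -84, -54, 93]
R3 ← R3 − (5)·R1: [0, 39, 28, -44]
R4 ← R4 + (4)·R1: [0, -30, -21, 36]
R3 ← R3 + (13/28)·R2: [0, 0, 41/14, -23/28]
R4 ← R4 − (5/14)·R2: [0, 0, -12/7, 39/14]
R4 ← R4 + (24/41)·R3: [0, 0, 0, 189/82]
4 nonzero rows, so the 4 vectors span a space of dimension 4.
Since 4 = 4, the vectors are linearly independent.

yes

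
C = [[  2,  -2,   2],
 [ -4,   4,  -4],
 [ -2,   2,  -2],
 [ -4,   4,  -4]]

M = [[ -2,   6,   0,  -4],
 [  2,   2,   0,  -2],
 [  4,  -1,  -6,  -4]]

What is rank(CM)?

1

First compute CM:
[[  0,   6, -12, -12],
 [  0, -12,  24,  24],
 [  0,  -6,  12,  12],
 [  0, -12,  24,  24]]
Now row reduce the product.
R2 ← R2 + (2)·R1: [0, 0, 0, 0]
R3 ← R3 + R1: [0, 0, 0, 0]
R4 ← R4 + (2)·R1: [0, 0, 0, 0]
1 nonzero row, so rank(CM) = 1.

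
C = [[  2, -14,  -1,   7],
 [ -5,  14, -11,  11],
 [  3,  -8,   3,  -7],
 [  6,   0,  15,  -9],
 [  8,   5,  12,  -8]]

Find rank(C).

4

Row reduce to echelon form.
R2 ← R2 + (5/2)·R1: [0, -21, -27/2, 57/2]
R3 ← R3 − (3/2)·R1: [0, 13, 9/2, -35/2]
R4 ← R4 − (3)·R1: [0, 42, 18, -30]
R5 ← R5 − (4)·R1: [0, 61, 16, -36]
R3 ← R3 + (13/21)·R2: [0, 0, -27/7, 1/7]
R4 ← R4 + (2)·R2: [0, 0, -9, 27]
R5 ← R5 + (61/21)·R2: [0, 0, -325/14, 655/14]
R4 ← R4 − (7/3)·R3: [0, 0, 0, 80/3]
R5 ← R5 − (325/54)·R3: [0, 0, 0, 1240/27]
R5 ← R5 − (31/18)·R4: [0, 0, 0, 0]
Echelon form has 4 nonzero rows, so rank(C) = 4.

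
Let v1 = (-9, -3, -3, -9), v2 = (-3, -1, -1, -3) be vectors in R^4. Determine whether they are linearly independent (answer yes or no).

Form the matrix with these vectors as rows and row reduce.
R2 ← R2 − (1/3)·R1: [0, 0, 0, 0]
1 nonzero row, so the 2 vectors span a space of dimension 1.
Since 1 < 2, the vectors are linearly dependent.

no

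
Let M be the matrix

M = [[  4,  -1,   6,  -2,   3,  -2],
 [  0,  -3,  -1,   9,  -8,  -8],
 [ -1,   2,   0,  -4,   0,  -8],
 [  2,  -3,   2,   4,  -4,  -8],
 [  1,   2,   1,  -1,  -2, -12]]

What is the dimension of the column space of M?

Row reduce to echelon form.
R3 ← R3 + (1/4)·R1: [0, 7/4, 3/2, -9/2, 3/4, -17/2]
R4 ← R4 − (1/2)·R1: [0, -5/2, -1, 5, -11/2, -7]
R5 ← R5 − (1/4)·R1: [0, 9/4, -1/2, -1/2, -11/4, -23/2]
R3 ← R3 + (7/12)·R2: [0, 0, 11/12, 3/4, -47/12, -79/6]
R4 ← R4 − (5/6)·R2: [0, 0, -1/6, -5/2, 7/6, -1/3]
R5 ← R5 + (3/4)·R2: [0, 0, -5/4, 25/4, -35/4, -35/2]
R4 ← R4 + (2/11)·R3: [0, 0, 0, -26/11, 5/11, -30/11]
R5 ← R5 + (15/11)·R3: [0, 0, 0, 80/11, -155/11, -390/11]
R5 ← R5 + (40/13)·R4: [0, 0, 0, 0, -165/13, -570/13]
Echelon form has 5 nonzero rows, so rank(M) = 5.
The column space has dimension equal to the rank: 5.

5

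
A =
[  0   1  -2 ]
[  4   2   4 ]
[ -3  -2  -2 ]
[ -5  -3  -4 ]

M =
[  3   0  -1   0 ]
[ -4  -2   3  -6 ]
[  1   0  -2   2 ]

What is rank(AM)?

First compute AM:
[[ -6,  -2,   7, -10],
 [  8,  -4,  -6,  -4],
 [ -3,   4,   1,   8],
 [ -7,   6,   4,  10]]
Now row reduce the product.
R2 ← R2 + (4/3)·R1: [0, -20/3, 10/3, -52/3]
R3 ← R3 − (1/2)·R1: [0, 5, -5/2, 13]
R4 ← R4 − (7/6)·R1: [0, 25/3, -25/6, 65/3]
R3 ← R3 + (3/4)·R2: [0, 0, 0, 0]
R4 ← R4 + (5/4)·R2: [0, 0, 0, 0]
2 nonzero rows, so rank(AM) = 2.

2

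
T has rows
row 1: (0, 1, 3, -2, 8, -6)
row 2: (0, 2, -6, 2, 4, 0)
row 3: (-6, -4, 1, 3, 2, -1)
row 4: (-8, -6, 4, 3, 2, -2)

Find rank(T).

3

Row reduce to echelon form.
Swap R1 ↔ R3
R4 ← R4 − (4/3)·R1: [0, -2/3, 8/3, -1, -2/3, -2/3]
R3 ← R3 − (1/2)·R2: [0, 0, 6, -3, 6, -6]
R4 ← R4 + (1/3)·R2: [0, 0, 2/3, -1/3, 2/3, -2/3]
R4 ← R4 − (1/9)·R3: [0, 0, 0, 0, 0, 0]
Echelon form has 3 nonzero rows, so rank(T) = 3.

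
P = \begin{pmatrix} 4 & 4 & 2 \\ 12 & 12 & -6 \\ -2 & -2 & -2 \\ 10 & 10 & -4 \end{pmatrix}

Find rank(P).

Row reduce to echelon form.
R2 ← R2 − (3)·R1: [0, 0, -12]
R3 ← R3 + (1/2)·R1: [0, 0, -1]
R4 ← R4 − (5/2)·R1: [0, 0, -9]
R3 ← R3 − (1/12)·R2: [0, 0, 0]
R4 ← R4 − (3/4)·R2: [0, 0, 0]
Echelon form has 2 nonzero rows, so rank(P) = 2.

2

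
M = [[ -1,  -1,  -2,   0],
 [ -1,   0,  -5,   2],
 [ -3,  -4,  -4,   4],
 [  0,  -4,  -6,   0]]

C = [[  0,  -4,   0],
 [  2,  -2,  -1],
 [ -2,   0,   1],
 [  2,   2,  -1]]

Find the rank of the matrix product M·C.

First compute MC:
[[  2,   6,  -1],
 [ 14,   8,  -7],
 [  8,  28,  -4],
 [  4,   8,  -2]]
Now row reduce the product.
R2 ← R2 − (7)·R1: [0, -34, 0]
R3 ← R3 − (4)·R1: [0, 4, 0]
R4 ← R4 − (2)·R1: [0, -4, 0]
R3 ← R3 + (2/17)·R2: [0, 0, 0]
R4 ← R4 − (2/17)·R2: [0, 0, 0]
2 nonzero rows, so rank(MC) = 2.

2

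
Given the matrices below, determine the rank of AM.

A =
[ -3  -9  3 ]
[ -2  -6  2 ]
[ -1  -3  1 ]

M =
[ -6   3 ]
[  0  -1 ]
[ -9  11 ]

First compute AM:
[[ -9,  33],
 [ -6,  22],
 [ -3,  11]]
Now row reduce the product.
R2 ← R2 − (2/3)·R1: [0, 0]
R3 ← R3 − (1/3)·R1: [0, 0]
1 nonzero row, so rank(AM) = 1.

1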